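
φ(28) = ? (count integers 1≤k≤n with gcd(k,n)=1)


φ(n) = count of k ∈ {1,...,n} with gcd(k,n)=1
Coprimes to 28: {1, 3, 5, 9, 11, 13, 15, 17, 19, 23, 25, 27}
Count: 12

φ(28) = 12


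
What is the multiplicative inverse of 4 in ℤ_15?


Use the extended Euclidean algorithm to write 1 = 4·s + 15·t; then s mod 15 is the inverse.
Euclidean algorithm:
  4 = 0·15 + 4
  15 = 3·4 + 3
  4 = 1·3 + 1
  3 = 3·1 + 0
gcd(4,15) = 1
Back-substitution gives: 4·(4) + 15·(-1) = 1
So 4⁻¹ ≡ 4 ≡ 4 (mod 15)
Check: 4 × 4 = 16 ≡ 1 (mod 15) ✓

4⁻¹ ≡ 4 (mod 15)


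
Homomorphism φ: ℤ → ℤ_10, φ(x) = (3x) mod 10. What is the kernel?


Kernel = preimage of identity
ker(φ) = {x ∈ ℤ : 3x ≡ 0 (mod 10)}. gcd(3,10) = 1, so 3x ≡ 0 (mod 10) ⟺ x ≡ 0 (mod 10/1 = 10). Hence ker(φ) = 10ℤ

ker(φ) = 10ℤ


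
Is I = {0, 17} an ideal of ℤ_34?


Check ideal conditions for I = {0, 17} in ℤ_34:
(1) I is an additive subgroup? Yes
(2) For r ∈ ℤ_34 and a ∈ I: r·a ∈ I? Yes

Yes, I is an ideal of ℤ_34


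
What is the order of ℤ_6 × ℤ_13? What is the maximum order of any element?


|ℤ_6 × ℤ_13| = 6 × 13 = 78
Max element order = lcm(6,13) = 78
Cyclic? Yes (gcd=1)

|ℤ_6×ℤ_13| = 78, max element order = 78


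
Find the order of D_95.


|D_n| = 2n (n rotations and n reflections)
|D_95| = 2×95 = 190

|D_95| = 190


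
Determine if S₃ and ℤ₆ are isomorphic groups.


Comparing S₃ and ℤ₆:
S₃ is non-abelian, ℤ₆ is abelian

No, S₃ ≇ ℤ₆


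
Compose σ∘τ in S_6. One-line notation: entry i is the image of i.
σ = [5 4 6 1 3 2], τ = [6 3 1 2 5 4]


σ∘τ: apply τ first, then σ
1 →τ 6 →σ 2
2 →τ 3 →σ 6
3 →τ 1 →σ 5
4 →τ 2 →σ 4
5 →τ 5 →σ 3
6 →τ 4 →σ 1

σ∘τ = [2 6 5 4 3 1]


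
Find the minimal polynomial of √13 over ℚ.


√13 satisfies x² - 13 = 0, irreducible over ℚ since 13 is squarefree

Minimal polynomial: x² - 13


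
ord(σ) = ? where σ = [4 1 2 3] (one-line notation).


Cycle decomposition: (1 4 3 2)
Cycle lengths: 4
Order = lcm(4) = 4

ord(σ) = 4


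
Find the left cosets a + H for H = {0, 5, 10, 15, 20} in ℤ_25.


H = {0, 5, 10, 15, 20}, |H| = 5
Number of cosets = |G|/|H| = 25/5 = 5
0 + H = {0, 5, 10, 15, 20}
1 + H = {1, 6, 11, 16, 21}
2 + H = {2, 7, 12, 17, 22}
3 + H = {3, 8, 13, 18, 23}
4 + H = {4, 9, 14, 19, 24}

Cosets: 0+H={0,5,10,15,20}; 1+H={1,6,11,16,21}; 2+H={2,7,12,17,22}; 3+H={3,8,13,18,23}; 4+H={4,9,14,19,24}


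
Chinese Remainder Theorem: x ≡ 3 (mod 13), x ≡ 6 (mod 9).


m₁ = 13, m₂ = 9, gcd = 1, so CRT applies. M = m₁·m₂ = 117
Let M₁ = M/m₁ = 9, M₂ = M/m₂ = 13
Find y₁ ≡ M₁⁻¹ (mod m₁): 9⁻¹ ≡ 3 (mod 13)
Find y₂ ≡ M₂⁻¹ (mod m₂): 13⁻¹ ≡ 7 (mod 9)
x = a₁·M₁·y₁ + a₂·M₂·y₂ = 3·9·3 + 6·13·7 = 627
Reduce mod 117: x ≡ 42
Check: 42 mod 13 = 3 ✓, 42 mod 9 = 6 ✓

x ≡ 42 (mod 117)


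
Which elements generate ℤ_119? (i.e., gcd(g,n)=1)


g generates ℤ_n iff gcd(g,n) = 1
Prime factors of 119: 7, 17
Generators are g ∈ {1,...,118} not divisible by any of these primes.
Generators: {1, 2, 3, 4, 5, 6, 8, 9, 10, 11, 12, 13, 15, 16, 18, 19, 20, 22, 23, 24, 25, 26, 27, 29, 30, 31, 32, 33, 36, 37, 38, 39, 40, 41, 43, 44, 45, 46, 47, 48, 50, 52, 53, 54, 55, 57, 58, 59, 60, 61, 62, 64, 65, 66, 67, 69, 71, 72, 73, 74, 75, 76, 78, 79, 80, 81, 82, 83, 86, 87, 88, 89, 90, 92, 93, 94, 95, 96, 97, 99, 100, 101, 103, 104, 106, 107, 108, 109, 110, 111, 113, 114, 115, 116, 117, 118}
Number of generators = φ(119) = 96

Generators of ℤ_119 = {1, 2, 3, 4, 5, 6, 8, 9, 10, 11, 12, 13, 15, 16, 18, 19, 20, 22, 23, 24, 25, 26, 27, 29, 30, 31, 32, 33, 36, 37, 38, 39, 40, 41, 43, 44, 45, 46, 47, 48, 50, 52, 53, 54, 55, 57, 58, 59, 60, 61, 62, 64, 65, 66, 67, 69, 71, 72, 73, 74, 75, 76, 78, 79, 80, 81, 82, 83, 86, 87, 88, 89, 90, 92, 93, 94, 95, 96, 97, 99, 100, 101, 103, 104, 106, 107, 108, 109, 110, 111, 113, 114, 115, 116, 117, 118}


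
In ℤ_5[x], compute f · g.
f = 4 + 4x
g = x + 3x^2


Expand and collect like terms; reduce coefficients mod 5:
x^0: 4·0 = 0 ≡ 0 (mod 5)
x^1: 4·1 + 4·0 = 4 ≡ 4 (mod 5)
x^2: 4·3 + 4·1 = 16 ≡ 1 (mod 5)
x^3: 4·3 = 12 ≡ 2 (mod 5)
Result: 4x + x^2 + 2x^3

f · g = 4x + x^2 + 2x^3


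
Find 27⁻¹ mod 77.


Use the extended Euclidean algorithm to write 1 = 27·s + 77·t; then s mod 77 is the inverse.
Euclidean algorithm:
  27 = 0·77 + 27
  77 = 2·27 + 23
  27 = 1·23 + 4
  23 = 5·4 + 3
  4 = 1·3 + 1
  3 = 3·1 + 0
gcd(27,77) = 1
Back-substitution gives: 27·(20) + 77·(-7) = 1
So 27⁻¹ ≡ 20 ≡ 20 (mod 77)
Check: 27 × 20 = 540 ≡ 1 (mod 77) ✓

27⁻¹ ≡ 20 (mod 77)


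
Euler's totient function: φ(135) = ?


Factor n: 135 = 3^3 × 5
φ(n) = n · ∏(1 - 1/p) over distinct primes p | n
φ(135) = 135 · (1 - 1/3) · (1 - 1/5) = 72

φ(135) = 72


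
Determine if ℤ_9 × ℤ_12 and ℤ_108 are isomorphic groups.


Comparing ℤ_9 × ℤ_12 and ℤ_108:
gcd(9,12) = 3 ≠ 1. Max element order in ℤ_9×ℤ_12 is lcm(9,12) = 36 < 108, so it has no element of order 108

No, ℤ_9 × ℤ_12 ≇ ℤ_108


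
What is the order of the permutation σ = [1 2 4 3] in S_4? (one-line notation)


Cycle decomposition: (3 4)
Cycle lengths: 2
Order = lcm(2) = 2

ord(σ) = 2


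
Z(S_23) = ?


Z(G) = {g ∈ G | gx = xg for all x ∈ G}
S_n is non-abelian for n ≥ 3; Z(S_23) is trivial

Z(S_23) = {e}


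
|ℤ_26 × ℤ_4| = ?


|A × B| = |A| · |B|
|ℤ_26 × ℤ_4| = 26 × 4 = 104

|ℤ_26 × ℤ_4| = 104


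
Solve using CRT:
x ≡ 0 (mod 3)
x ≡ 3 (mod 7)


m₁ = 3, m₂ = 7, gcd = 1, so CRT applies. M = m₁·m₂ = 21
Let M₁ = M/m₁ = 7, M₂ = M/m₂ = 3
Find y₁ ≡ M₁⁻¹ (mod m₁): 7⁻¹ ≡ 1 (mod 3)
Find y₂ ≡ M₂⁻¹ (mod m₂): 3⁻¹ ≡ 5 (mod 7)
x = a₁·M₁·y₁ + a₂·M₂·y₂ = 0·7·1 + 3·3·5 = 45
Reduce mod 21: x ≡ 3
Check: 3 mod 3 = 0 ✓, 3 mod 7 = 3 ✓

x ≡ 3 (mod 21)


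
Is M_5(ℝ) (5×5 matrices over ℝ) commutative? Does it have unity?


Matrix multiplication is non-commutative for n ≥ 2; the identity matrix I is the unity; singular matrices give zero divisors, so not an integral domain
Commutative: No
Integral domain: No
Has unity: Yes

M_5(ℝ) (5×5 matrices over ℝ): Commutative=No, Unity=Yes


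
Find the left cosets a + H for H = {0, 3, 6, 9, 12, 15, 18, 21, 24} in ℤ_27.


H = {0, 3, 6, 9, 12, 15, 18, 21, 24}, |H| = 9
Number of cosets = |G|/|H| = 27/9 = 3
0 + H = {0, 3, 6, 9, 12, 15, 18, 21, 24}
1 + H = {1, 4, 7, 10, 13, 16, 19, 22, 25}
2 + H = {2, 5, 8, 11, 14, 17, 20, 23, 26}

Cosets: 0+H={0,3,6,9,12,15,18,21,24}; 1+H={1,4,7,10,13,16,19,22,25}; 2+H={2,5,8,11,14,17,20,23,26}


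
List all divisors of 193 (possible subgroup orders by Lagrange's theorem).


Lagrange's theorem: |H| divides |G|
|G| = 193
Divisors of 193: 1, 193

Possible subgroup orders: {1, 193}


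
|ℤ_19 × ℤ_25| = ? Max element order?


|ℤ_19 × ℤ_25| = 19 × 25 = 475
Max element order = lcm(19,25) = 475
Cyclic? Yes (gcd=1)

|ℤ_19×ℤ_25| = 475, max element order = 475


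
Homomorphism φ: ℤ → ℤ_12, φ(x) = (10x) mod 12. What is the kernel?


Kernel = preimage of identity
ker(φ) = {x ∈ ℤ : 10x ≡ 0 (mod 12)}. gcd(10,12) = 2, so 10x ≡ 0 (mod 12) ⟺ x ≡ 0 (mod 12/2 = 6). Hence ker(φ) = 6ℤ

ker(φ) = 6ℤ


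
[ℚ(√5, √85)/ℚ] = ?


[ℚ(√5,√85):ℚ] = [ℚ(√5,√85):ℚ(√5)]·[ℚ(√5):ℚ] = 2·2 = 4

[ℚ(√5, √85)/ℚ] = 4


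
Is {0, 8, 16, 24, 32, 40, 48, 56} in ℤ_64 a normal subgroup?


H = {0, 8, 16, 24, 32, 40, 48, 56} in ℤ_64
ℤ_64 is abelian; every subgroup of an abelian group is normal

Yes, normal subgroup


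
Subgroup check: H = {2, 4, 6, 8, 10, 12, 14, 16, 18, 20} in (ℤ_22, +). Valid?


Subgroup test for H = {2, 4, 6, 8, 10, 12, 14, 16, 18, 20} in (ℤ_22, +):
(1) 0 ∈ H? No
(2) Closure: for all a,b ∈ H, (a+b) mod 22 ∈ H? No  [counterexample: 2 + 20 = 0 ∉ H]
(3) Inverses: for all a ∈ H, -a mod 22 ∈ H? Yes

No, H is not a subgroup of ℤ_22


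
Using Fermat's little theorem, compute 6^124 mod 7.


Fermat's little theorem: if p is prime and gcd(a,p)=1, then a^(p-1) ≡ 1 (mod p)
p = 7 is prime, gcd(6,7) = 1
Reduce exponent: 124 mod 6 = 4
So 6^124 ≡ 6^4 (mod 7)
6^4 mod 7 = 1

6^124 ≡ 1 (mod 7)


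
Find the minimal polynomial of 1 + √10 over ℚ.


Let α = 1 + √10. Then α - 1 = √10, so (α - 1)² = 10, giving α² - 2α - 9 = 0. Degree 2 and α ∉ ℚ, so this is the minimal polynomial.

Minimal polynomial: x² - 2x - 9


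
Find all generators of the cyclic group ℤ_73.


g generates ℤ_n iff gcd(g,n) = 1
Prime factors of 73: 73
Generators are g ∈ {1,...,72} not divisible by any of these primes.
Generators: {1, 2, 3, 4, 5, 6, 7, 8, 9, 10, 11, 12, 13, 14, 15, 16, 17, 18, 19, 20, 21, 22, 23, 24, 25, 26, 27, 28, 29, 30, 31, 32, 33, 34, 35, 36, 37, 38, 39, 40, 41, 42, 43, 44, 45, 46, 47, 48, 49, 50, 51, 52, 53, 54, 55, 56, 57, 58, 59, 60, 61, 62, 63, 64, 65, 66, 67, 68, 69, 70, 71, 72}
Number of generators = φ(73) = 72

Generators of ℤ_73 = {1, 2, 3, 4, 5, 6, 7, 8, 9, 10, 11, 12, 13, 14, 15, 16, 17, 18, 19, 20, 21, 22, 23, 24, 25, 26, 27, 28, 29, 30, 31, 32, 33, 34, 35, 36, 37, 38, 39, 40, 41, 42, 43, 44, 45, 46, 47, 48, 49, 50, 51, 52, 53, 54, 55, 56, 57, 58, 59, 60, 61, 62, 63, 64, 65, 66, 67, 68, 69, 70, 71, 72}


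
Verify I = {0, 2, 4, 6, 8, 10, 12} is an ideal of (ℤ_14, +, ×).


Check ideal conditions for I = {0, 2, 4, 6, 8, 10, 12} in ℤ_14:
(1) I is an additive subgroup? Yes
(2) For r ∈ ℤ_14 and a ∈ I: r·a ∈ I? Yes

Yes, I is an ideal of ℤ_14


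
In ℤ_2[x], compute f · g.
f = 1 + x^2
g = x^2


Expand and collect like terms; reduce coefficients mod 2:
x^0: 1·0 = 0 ≡ 0 (mod 2)
x^1: 1·0 + 0·0 = 0 ≡ 0 (mod 2)
x^2: 1·1 + 0·0 + 1·0 = 1 ≡ 1 (mod 2)
x^3: 0·1 + 1·0 = 0 ≡ 0 (mod 2)
x^4: 1·1 = 1 ≡ 1 (mod 2)
Result: x^2 + x^4

f · g = x^2 + x^4


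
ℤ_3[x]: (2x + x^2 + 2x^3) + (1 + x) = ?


Add coefficients mod 3:
x^0: 0 + 1 = 1 (mod 3)
x^1: 2 + 1 = 0 (mod 3)
x^2: 1 + 0 = 1 (mod 3)
x^3: 2 + 0 = 2 (mod 3)
Result: 1 + x^2 + 2x^3

f + g = 1 + x^2 + 2x^3


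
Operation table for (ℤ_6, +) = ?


Elements: {0, 1, 2, 3, 4, 5}
Operation: addition mod 6
Entry (a, b) = (a + b) mod 6

Cayley table:
  | 0 | 1 | 2 | 3 | 4 | 5
0 | 0 | 1 | 2 | 3 | 4 | 5
1 | 1 | 2 | 3 | 4 | 5 | 0
2 | 2 | 3 | 4 | 5 | 0 | 1
3 | 3 | 4 | 5 | 0 | 1 | 2
4 | 4 | 5 | 0 | 1 | 2 | 3
5 | 5 | 0 | 1 | 2 | 3 | 4


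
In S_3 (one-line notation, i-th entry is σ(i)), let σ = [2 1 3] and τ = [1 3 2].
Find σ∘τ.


σ∘τ: apply τ first, then σ
1 →τ 1 →σ 2
2 →τ 3 →σ 3
3 →τ 2 →σ 1

σ∘τ = [2 3 1]


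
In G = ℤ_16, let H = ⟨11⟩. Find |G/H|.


|⟨11⟩| = n / gcd(11, 16) = 16 / 1 = 16
H is normal (ℤ_16 is abelian).
|G/H| = |G| / |H| = 16 / 16 = 1

|G/H| = 1


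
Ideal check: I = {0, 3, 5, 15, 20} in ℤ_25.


Check ideal conditions for I = {0, 3, 5, 15, 20} in ℤ_25:
(1) I is an additive subgroup? No
(2) For r ∈ ℤ_25 and a ∈ I: r·a ∈ I? No  [counterexample: r=2, a=3, r·a mod 25 = 6 ∉ I]

No, I is not an ideal of ℤ_25


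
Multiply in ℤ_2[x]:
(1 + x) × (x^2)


Expand and collect like terms; reduce coefficients mod 2:
x^0: 1·0 = 0 ≡ 0 (mod 2)
x^1: 1·0 + 1·0 = 0 ≡ 0 (mod 2)
x^2: 1·1 + 1·0 = 1 ≡ 1 (mod 2)
x^3: 1·1 = 1 ≡ 1 (mod 2)
Result: x^2 + x^3

f · g = x^2 + x^3


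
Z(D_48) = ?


Z(G) = {g ∈ G | gx = xg for all x ∈ G}
For even n, Z(D_n) = {e, r^(n/2)}: the 180° rotation r^24 commutes with every reflection and rotation

Z(D_48) = {e, r^24}


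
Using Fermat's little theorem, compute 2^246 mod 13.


Fermat's little theorem: if p is prime and gcd(a,p)=1, then a^(p-1) ≡ 1 (mod p)
p = 13 is prime, gcd(2,13) = 1
Reduce exponent: 246 mod 12 = 6
So 2^246 ≡ 2^6 (mod 13)
2^6 mod 13 = 12

2^246 ≡ 12 (mod 13)


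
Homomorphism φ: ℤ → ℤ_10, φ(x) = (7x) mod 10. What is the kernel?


Kernel = preimage of identity
ker(φ) = {x ∈ ℤ : 7x ≡ 0 (mod 10)}. gcd(7,10) = 1, so 7x ≡ 0 (mod 10) ⟺ x ≡ 0 (mod 10/1 = 10). Hence ker(φ) = 10ℤ

ker(φ) = 10ℤ


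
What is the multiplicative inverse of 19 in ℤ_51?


Use the extended Euclidean algorithm to write 1 = 19·s + 51·t; then s mod 51 is the inverse.
Euclidean algorithm:
  19 = 0·51 + 19
  51 = 2·19 + 13
  19 = 1·13 + 6
  13 = 2·6 + 1
  6 = 6·1 + 0
gcd(19,51) = 1
Back-substitution gives: 19·(-8) + 51·(3) = 1
So 19⁻¹ ≡ -8 ≡ 43 (mod 51)
Check: 19 × 43 = 817 ≡ 1 (mod 51) ✓

19⁻¹ ≡ 43 (mod 51)


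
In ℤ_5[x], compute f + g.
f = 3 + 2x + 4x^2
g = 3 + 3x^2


Add coefficients mod 5:
x^0: 3 + 3 = 1 (mod 5)
x^1: 2 + 0 = 2 (mod 5)
x^2: 4 + 3 = 2 (mod 5)
Result: 1 + 2x + 2x^2

f + g = 1 + 2x + 2x^2


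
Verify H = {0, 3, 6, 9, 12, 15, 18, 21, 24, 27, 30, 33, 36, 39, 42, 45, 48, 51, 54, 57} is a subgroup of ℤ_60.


Subgroup test for H = {0, 3, 6, 9, 12, 15, 18, 21, 24, 27, 30, 33, 36, 39, 42, 45, 48, 51, 54, 57} in (ℤ_60, +):
(1) 0 ∈ H? Yes
(2) Closure: for all a,b ∈ H, (a+b) mod 60 ∈ H? Yes
(3) Inverses: for all a ∈ H, -a mod 60 ∈ H? Yes

Yes, H is a subgroup of ℤ_60


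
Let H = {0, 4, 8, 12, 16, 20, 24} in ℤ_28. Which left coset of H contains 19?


19 + H = {19 + h (mod 28) : h ∈ H}
19+0=19, 19+4=23, 19+8=27, 19+12=3, 19+16=7, 19+20=11, 19+24=15
19 + H = {3, 7, 11, 15, 19, 23, 27} = 3 + H

19 + H = {3, 7, 11, 15, 19, 23, 27}


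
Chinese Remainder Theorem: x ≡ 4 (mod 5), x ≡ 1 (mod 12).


m₁ = 5, m₂ = 12, gcd = 1, so CRT applies. M = m₁·m₂ = 60
Let M₁ = M/m₁ = 12, M₂ = M/m₂ = 5
Find y₁ ≡ M₁⁻¹ (mod m₁): 12⁻¹ ≡ 3 (mod 5)
Find y₂ ≡ M₂⁻¹ (mod m₂): 5⁻¹ ≡ 5 (mod 12)
x = a₁·M₁·y₁ + a₂·M₂·y₂ = 4·12·3 + 1·5·5 = 169
Reduce mod 60: x ≡ 49
Check: 49 mod 5 = 4 ✓, 49 mod 12 = 1 ✓

x ≡ 49 (mod 60)


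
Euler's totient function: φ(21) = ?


φ(n) = count of k ∈ {1,...,n} with gcd(k,n)=1
Coprimes to 21: {1, 2, 4, 5, 8, 10, 11, 13, 16, 17, 19, 20}
Count: 12

φ(21) = 12


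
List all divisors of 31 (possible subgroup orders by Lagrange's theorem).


Lagrange's theorem: |H| divides |G|
|G| = 31
Divisors of 31: 1, 31

Possible subgroup orders: {1, 31}


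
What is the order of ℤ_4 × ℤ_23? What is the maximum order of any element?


|ℤ_4 × ℤ_23| = 4 × 23 = 92
Max element order = lcm(4,23) = 92
Cyclic? Yes (gcd=1)

|ℤ_4×ℤ_23| = 92, max element order = 92


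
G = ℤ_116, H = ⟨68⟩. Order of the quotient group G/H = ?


|⟨68⟩| = n / gcd(68, 116) = 116 / 4 = 29
H is normal (ℤ_116 is abelian).
|G/H| = |G| / |H| = 116 / 29 = 4

|G/H| = 4


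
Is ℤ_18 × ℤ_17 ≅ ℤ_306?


Comparing ℤ_18 × ℤ_17 and ℤ_306:
gcd(18,17) = 1, so ℤ_18 × ℤ_17 ≅ ℤ_306 (CRT)

Yes, ℤ_18 × ℤ_17 ≅ ℤ_306


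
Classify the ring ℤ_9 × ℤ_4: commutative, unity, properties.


Direct product ring; commutative with unity (1,1); but (1,0)·(0,1) = (0,0) gives zero divisors, so not an integral domain
Commutative: Yes
Integral domain: No
Has unity: Yes

ℤ_9 × ℤ_4: Commutative=Yes, Unity=Yes


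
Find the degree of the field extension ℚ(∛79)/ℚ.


∛79 has minimal polynomial x³ - 79 (irreducible over ℚ since 79 is not a perfect cube)

[ℚ(∛79)/ℚ] = 3


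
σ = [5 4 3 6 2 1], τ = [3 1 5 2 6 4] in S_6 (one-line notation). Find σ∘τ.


σ∘τ: apply τ first, then σ
1 →τ 3 →σ 3
2 →τ 1 →σ 5
3 →τ 5 →σ 2
4 →τ 2 →σ 4
5 →τ 6 →σ 1
6 →τ 4 →σ 6

σ∘τ = [3 5 2 4 1 6]


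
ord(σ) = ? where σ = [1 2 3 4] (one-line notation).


Cycle decomposition: identity (all elements fixed)
Order = 1 (identity has order 1)

ord(σ) = 1


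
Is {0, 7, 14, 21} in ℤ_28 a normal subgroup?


H = {0, 7, 14, 21} in ℤ_28
ℤ_28 is abelian; every subgroup of an abelian group is normal

Yes, normal subgroup


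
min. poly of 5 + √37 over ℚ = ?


Let α = 5 + √37. Then α - 5 = √37, so (α - 5)² = 37, giving α² - 10α - 12 = 0. Degree 2 and α ∉ ℚ, so this is the minimal polynomial.

Minimal polynomial: x² - 10x - 12


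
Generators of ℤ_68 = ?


g generates ℤ_n iff gcd(g,n) = 1
Prime factors of 68: 2, 17
Generators are g ∈ {1,...,67} not divisible by any of these primes.
Generators: {1, 3, 5, 7, 9, 11, 13, 15, 19, 21, 23, 25, 27, 29, 31, 33, 35, 37, 39, 41, 43, 45, 47, 49, 53, 55, 57, 59, 61, 63, 65, 67}
Number of generators = φ(68) = 32

Generators of ℤ_68 = {1, 3, 5, 7, 9, 11, 13, 15, 19, 21, 23, 25, 27, 29, 31, 33, 35, 37, 39, 41, 43, 45, 47, 49, 53, 55, 57, 59, 61, 63, 65, 67}


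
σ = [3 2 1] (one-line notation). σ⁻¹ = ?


To find σ⁻¹, swap domain and range:
σ(1) = 3 → σ⁻¹(3) = 1
σ(2) = 2 → σ⁻¹(2) = 2
σ(3) = 1 → σ⁻¹(1) = 3

σ⁻¹ = [3 2 1]


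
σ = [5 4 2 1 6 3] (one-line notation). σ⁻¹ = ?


To find σ⁻¹, swap domain and range:
σ(1) = 5 → σ⁻¹(5) = 1
σ(2) = 4 → σ⁻¹(4) = 2
σ(3) = 2 → σ⁻¹(2) = 3
σ(4) = 1 → σ⁻¹(1) = 4
σ(5) = 6 → σ⁻¹(6) = 5
σ(6) = 3 → σ⁻¹(3) = 6

σ⁻¹ = [4 3 6 2 1 5]


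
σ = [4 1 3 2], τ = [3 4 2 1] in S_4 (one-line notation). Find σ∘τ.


σ∘τ: apply τ first, then σ
1 →τ 3 →σ 3
2 →τ 4 →σ 2
3 →τ 2 →σ 1
4 →τ 1 →σ 4

σ∘τ = [3 2 1 4]


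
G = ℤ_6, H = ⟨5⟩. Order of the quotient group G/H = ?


|⟨5⟩| = n / gcd(5, 6) = 6 / 1 = 6
H is normal (ℤ_6 is abelian).
|G/H| = |G| / |H| = 6 / 6 = 1

|G/H| = 1


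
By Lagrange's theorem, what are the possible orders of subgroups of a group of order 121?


Lagrange's theorem: |H| divides |G|
|G| = 121
Divisors of 121: 1, 11, 121

Possible subgroup orders: {1, 11, 121}


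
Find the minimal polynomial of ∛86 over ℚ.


∛86 satisfies x³ - 86 = 0, irreducible over ℚ (no rational root; 86 is not a perfect cube)

Minimal polynomial: x³ - 86


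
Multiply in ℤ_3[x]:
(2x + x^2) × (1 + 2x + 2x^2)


Expand and collect like terms; reduce coefficients mod 3:
x^0: 0·1 = 0 ≡ 0 (mod 3)
x^1: 0·2 + 2·1 = 2 ≡ 2 (mod 3)
x^2: 0·2 + 2·2 + 1·1 = 5 ≡ 2 (mod 3)
x^3: 2·2 + 1·2 = 6 ≡ 0 (mod 3)
x^4: 1·2 = 2 ≡ 2 (mod 3)
Result: 2x + 2x^2 + 2x^4

f · g = 2x + 2x^2 + 2x^4


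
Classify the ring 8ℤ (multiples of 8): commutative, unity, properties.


8ℤ is a commutative ring under +,× but has no multiplicative identity (1 ∉ 8ℤ); it has no zero divisors, but without unity it is not an integral domain
Commutative: Yes
Integral domain: No
Has unity: No

8ℤ (multiples of 8): Commutative=Yes, Unity=No


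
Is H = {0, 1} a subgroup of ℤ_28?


Subgroup test for H = {0, 1} in (ℤ_28, +):
(1) 0 ∈ H? Yes
(2) Closure: for all a,b ∈ H, (a+b) mod 28 ∈ H? No  [counterexample: 1 + 1 = 2 ∉ H]
(3) Inverses: for all a ∈ H, -a mod 28 ∈ H? No

No, H is not a subgroup of ℤ_28


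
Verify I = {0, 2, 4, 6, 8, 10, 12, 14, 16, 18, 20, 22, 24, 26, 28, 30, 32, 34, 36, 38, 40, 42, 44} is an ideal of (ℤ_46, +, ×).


Check ideal conditions for I = {0, 2, 4, 6, 8, 10, 12, 14, 16, 18, 20, 22, 24, 26, 28, 30, 32, 34, 36, 38, 40, 42, 44} in ℤ_46:
(1) I is an additive subgroup? Yes
(2) For r ∈ ℤ_46 and a ∈ I: r·a ∈ I? Yes

Yes, I is an ideal of ℤ_46


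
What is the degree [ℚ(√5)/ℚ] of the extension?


√5 has minimal polynomial x² - 5 (irreducible over ℚ since 5 is squarefree)

[ℚ(√5)/ℚ] = 2


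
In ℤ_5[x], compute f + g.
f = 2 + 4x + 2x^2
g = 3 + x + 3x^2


Add coefficients mod 5:
x^0: 2 + 3 = 0 (mod 5)
x^1: 4 + 1 = 0 (mod 5)
x^2: 2 + 3 = 0 (mod 5)
Result: 0

f + g = 0


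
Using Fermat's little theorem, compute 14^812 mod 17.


Fermat's little theorem: if p is prime and gcd(a,p)=1, then a^(p-1) ≡ 1 (mod p)
p = 17 is prime, gcd(14,17) = 1
Reduce exponent: 812 mod 16 = 12
So 14^812 ≡ 14^12 (mod 17)
14^12 mod 17 = 4

14^812 ≡ 4 (mod 17)


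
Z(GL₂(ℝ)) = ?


Z(G) = {g ∈ G | gx = xg for all x ∈ G}
Only scalar multiples of the identity commute with all invertible matrices

Z(GL₂(ℝ)) = {aI : a ∈ ℝ, a ≠ 0}


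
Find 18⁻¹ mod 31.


Use the extended Euclidean algorithm to write 1 = 18·s + 31·t; then s mod 31 is the inverse.
Euclidean algorithm:
  18 = 0·31 + 18
  31 = 1·18 + 13
  18 = 1·13 + 5
  13 = 2·5 + 3
  5 = 1·3 + 2
  3 = 1·2 + 1
  2 = 2·1 + 0
gcd(18,31) = 1
Back-substitution gives: 18·(-12) + 31·(7) = 1
So 18⁻¹ ≡ -12 ≡ 19 (mod 31)
Check: 18 × 19 = 342 ≡ 1 (mod 31) ✓

18⁻¹ ≡ 19 (mod 31)


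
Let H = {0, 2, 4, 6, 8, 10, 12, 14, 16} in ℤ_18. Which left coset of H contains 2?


2 + H = {2 + h (mod 18) : h ∈ H}
2+0=2, 2+2=4, 2+4=6, 2+6=8, 2+8=10, 2+10=12, 2+12=14, 2+14=16, 2+16=0
2 + H = {0, 2, 4, 6, 8, 10, 12, 14, 16} = 0 + H

2 + H = {0, 2, 4, 6, 8, 10, 12, 14, 16}


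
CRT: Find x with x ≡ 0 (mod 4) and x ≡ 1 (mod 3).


m₁ = 4, m₂ = 3, gcd = 1, so CRT applies. M = m₁·m₂ = 12
Let M₁ = M/m₁ = 3, M₂ = M/m₂ = 4
Find y₁ ≡ M₁⁻¹ (mod m₁): 3⁻¹ ≡ 3 (mod 4)
Find y₂ ≡ M₂⁻¹ (mod m₂): 4⁻¹ ≡ 1 (mod 3)
x = a₁·M₁·y₁ + a₂·M₂·y₂ = 0·3·3 + 1·4·1 = 4
Reduce mod 12: x ≡ 4
Check: 4 mod 4 = 0 ✓, 4 mod 3 = 1 ✓

x ≡ 4 (mod 12)


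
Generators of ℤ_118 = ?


g generates ℤ_n iff gcd(g,n) = 1
Prime factors of 118: 2, 59
Generators are g ∈ {1,...,117} not divisible by any of these primes.
Generators: {1, 3, 5, 7, 9, 11, 13, 15, 17, 19, 21, 23, 25, 27, 29, 31, 33, 35, 37, 39, 41, 43, 45, 47, 49, 51, 53, 55, 57, 61, 63, 65, 67, 69, 71, 73, 75, 77, 79, 81, 83, 85, 87, 89, 91, 93, 95, 97, 99, 101, 103, 105, 107, 109, 111, 113, 115, 117}
Number of generators = φ(118) = 58

Generators of ℤ_118 = {1, 3, 5, 7, 9, 11, 13, 15, 17, 19, 21, 23, 25, 27, 29, 31, 33, 35, 37, 39, 41, 43, 45, 47, 49, 51, 53, 55, 57, 61, 63, 65, 67, 69, 71, 73, 75, 77, 79, 81, 83, 85, 87, 89, 91, 93, 95, 97, 99, 101, 103, 105, 107, 109, 111, 113, 115, 117}


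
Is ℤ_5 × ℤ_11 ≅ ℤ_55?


Comparing ℤ_5 × ℤ_11 and ℤ_55:
gcd(5,11) = 1, so ℤ_5 × ℤ_11 ≅ ℤ_55 (CRT)

Yes, ℤ_5 × ℤ_11 ≅ ℤ_55


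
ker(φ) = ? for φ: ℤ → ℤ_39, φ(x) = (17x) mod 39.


Kernel = preimage of identity
ker(φ) = {x ∈ ℤ : 17x ≡ 0 (mod 39)}. gcd(17,39) = 1, so 17x ≡ 0 (mod 39) ⟺ x ≡ 0 (mod 39/1 = 39). Hence ker(φ) = 39ℤ

ker(φ) = 39ℤ


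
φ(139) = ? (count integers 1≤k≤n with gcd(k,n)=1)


Factor n: 139 = 139
φ(n) = n · ∏(1 - 1/p) over distinct primes p | n
φ(139) = 139 · (1 - 1/139) = 138

φ(139) = 138


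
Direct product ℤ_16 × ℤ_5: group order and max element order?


|ℤ_16 × ℤ_5| = 16 × 5 = 80
Max element order = lcm(16,5) = 80
Cyclic? Yes (gcd=1)

|ℤ_16×ℤ_5| = 80, max element order = 80


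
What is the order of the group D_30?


|D_n| = 2n (n rotations and n reflections)
|D_30| = 2×30 = 60

|D_30| = 60


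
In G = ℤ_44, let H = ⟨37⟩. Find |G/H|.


|⟨37⟩| = n / gcd(37, 44) = 44 / 1 = 44
H is normal (ℤ_44 is abelian).
|G/H| = |G| / |H| = 44 / 44 = 1

|G/H| = 1


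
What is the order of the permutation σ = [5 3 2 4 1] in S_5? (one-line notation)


Cycle decomposition: (1 5) (2 3)
Cycle lengths: 2, 2
Order = lcm(2, 2) = 2

ord(σ) = 2


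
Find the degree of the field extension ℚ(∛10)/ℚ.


∛10 has minimal polynomial x³ - 10 (irreducible over ℚ since 10 is not a perfect cube)

[ℚ(∛10)/ℚ] = 3


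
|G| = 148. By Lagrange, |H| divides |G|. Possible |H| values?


Lagrange's theorem: |H| divides |G|
|G| = 148
Divisors of 148: 1, 2, 4, 37, 74, 148

Possible subgroup orders: {1, 2, 4, 37, 74, 148}


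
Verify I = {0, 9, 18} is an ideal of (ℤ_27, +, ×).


Check ideal conditions for I = {0, 9, 18} in ℤ_27:
(1) I is an additive subgroup? Yes
(2) For r ∈ ℤ_27 and a ∈ I: r·a ∈ I? Yes

Yes, I is an ideal of ℤ_27


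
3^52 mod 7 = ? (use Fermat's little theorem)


Fermat's little theorem: if p is prime and gcd(a,p)=1, then a^(p-1) ≡ 1 (mod p)
p = 7 is prime, gcd(3,7) = 1
Reduce exponent: 52 mod 6 = 4
So 3^52 ≡ 3^4 (mod 7)
3^4 mod 7 = 4

3^52 ≡ 4 (mod 7)


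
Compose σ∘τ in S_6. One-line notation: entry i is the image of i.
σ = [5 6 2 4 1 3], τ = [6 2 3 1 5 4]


σ∘τ: apply τ first, then σ
1 →τ 6 →σ 3
2 →τ 2 →σ 6
3 →τ 3 →σ 2
4 →τ 1 →σ 5
5 →τ 5 →σ 1
6 →τ 4 →σ 4

σ∘τ = [3 6 2 5 1 4]


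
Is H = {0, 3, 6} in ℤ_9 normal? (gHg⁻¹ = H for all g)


H = {0, 3, 6} in ℤ_9
ℤ_9 is abelian; every subgroup of an abelian group is normal

Yes, normal subgroup


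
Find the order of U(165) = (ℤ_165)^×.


U(n) is the group of units mod n; |U(n)| = φ(n)
|U(165)| = φ(165) = 80

|U(165) = (ℤ_165)^×| = 80


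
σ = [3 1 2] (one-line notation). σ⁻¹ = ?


To find σ⁻¹, swap domain and range:
σ(1) = 3 → σ⁻¹(3) = 1
σ(2) = 1 → σ⁻¹(1) = 2
σ(3) = 2 → σ⁻¹(2) = 3

σ⁻¹ = [2 3 1]


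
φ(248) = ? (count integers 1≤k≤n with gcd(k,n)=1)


Factor n: 248 = 2^3 × 31
φ(n) = n · ∏(1 - 1/p) over distinct primes p | n
φ(248) = 248 · (1 - 1/2) · (1 - 1/31) = 120

φ(248) = 120


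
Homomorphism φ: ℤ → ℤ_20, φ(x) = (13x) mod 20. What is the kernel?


Kernel = preimage of identity
ker(φ) = {x ∈ ℤ : 13x ≡ 0 (mod 20)}. gcd(13,20) = 1, so 13x ≡ 0 (mod 20) ⟺ x ≡ 0 (mod 20/1 = 20). Hence ker(φ) = 20ℤ

ker(φ) = 20ℤ


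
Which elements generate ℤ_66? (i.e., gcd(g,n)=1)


g generates ℤ_n iff gcd(g,n) = 1
Prime factors of 66: 2, 3, 11
Generators are g ∈ {1,...,65} not divisible by any of these primes.
Generators: {1, 5, 7, 13, 17, 19, 23, 25, 29, 31, 35, 37, 41, 43, 47, 49, 53, 59, 61, 65}
Number of generators = φ(66) = 20

Generators of ℤ_66 = {1, 5, 7, 13, 17, 19, 23, 25, 29, 31, 35, 37, 41, 43, 47, 49, 53, 59, 61, 65}


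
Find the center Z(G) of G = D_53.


Z(G) = {g ∈ G | gx = xg for all x ∈ G}
For odd n, Z(D_n) = {e}: no nontrivial rotation commutes with all reflections

Z(D_53) = {e}


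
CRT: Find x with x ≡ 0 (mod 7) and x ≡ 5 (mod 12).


m₁ = 7, m₂ = 12, gcd = 1, so CRT applies. M = m₁·m₂ = 84
Let M₁ = M/m₁ = 12, M₂ = M/m₂ = 7
Find y₁ ≡ M₁⁻¹ (mod m₁): 12⁻¹ ≡ 3 (mod 7)
Find y₂ ≡ M₂⁻¹ (mod m₂): 7⁻¹ ≡ 7 (mod 12)
x = a₁·M₁·y₁ + a₂·M₂·y₂ = 0·12·3 + 5·7·7 = 245
Reduce mod 84: x ≡ 77
Check: 77 mod 7 = 0 ✓, 77 mod 12 = 5 ✓

x ≡ 77 (mod 84)


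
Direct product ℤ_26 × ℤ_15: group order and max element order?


|ℤ_26 × ℤ_15| = 26 × 15 = 390
Max element order = lcm(26,15) = 390
Cyclic? Yes (gcd=1)

|ℤ_26×ℤ_15| = 390, max element order = 390


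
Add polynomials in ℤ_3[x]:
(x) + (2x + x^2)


Add coefficients mod 3:
x^0: 0 + 0 = 0 (mod 3)
x^1: 1 + 2 = 0 (mod 3)
x^2: 0 + 1 = 1 (mod 3)
Result: x^2

f + g = x^2


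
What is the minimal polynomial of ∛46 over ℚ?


∛46 satisfies x³ - 46 = 0, irreducible over ℚ (no rational root; 46 is not a perfect cube)

Minimal polynomial: x³ - 46


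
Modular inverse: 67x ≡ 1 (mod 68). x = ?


Use the extended Euclidean algorithm to write 1 = 67·s + 68·t; then s mod 68 is the inverse.
Euclidean algorithm:
  67 = 0·68 + 67
  68 = 1·67 + 1
  67 = 67·1 + 0
gcd(67,68) = 1
Back-substitution gives: 67·(-1) + 68·(1) = 1
So 67⁻¹ ≡ -1 ≡ 67 (mod 68)
Check: 67 × 67 = 4489 ≡ 1 (mod 68) ✓

67⁻¹ ≡ 67 (mod 68)


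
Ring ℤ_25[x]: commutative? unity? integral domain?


ℤ_25 has zero divisors (5·5 ≡ 0), and these lift to constant zero divisors in ℤ_25[x]; so not an integral domain
Commutative: Yes
Integral domain: No
Has unity: Yes

ℤ_25[x]: Commutative=Yes, Unity=Yes


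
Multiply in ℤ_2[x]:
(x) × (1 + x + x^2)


Expand and collect like terms; reduce coefficients mod 2:
x^0: 0·1 = 0 ≡ 0 (mod 2)
x^1: 0·1 + 1·1 = 1 ≡ 1 (mod 2)
x^2: 0·1 + 1·1 = 1 ≡ 1 (mod 2)
x^3: 1·1 = 1 ≡ 1 (mod 2)
Result: x + x^2 + x^3

f · g = x + x^2 + x^3


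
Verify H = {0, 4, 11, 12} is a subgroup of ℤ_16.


Subgroup test for H = {0, 4, 11, 12} in (ℤ_16, +):
(1) 0 ∈ H? Yes
(2) Closure: for all a,b ∈ H, (a+b) mod 16 ∈ H? No  [counterexample: 4 + 4 = 8 ∉ H]
(3) Inverses: for all a ∈ H, -a mod 16 ∈ H? No

No, H is not a subgroup of ℤ_16


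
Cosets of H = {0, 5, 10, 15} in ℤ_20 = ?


H = {0, 5, 10, 15}, |H| = 4
Number of cosets = |G|/|H| = 20/4 = 5
0 + H = {0, 5, 10, 15}
1 + H = {1, 6, 11, 16}
2 + H = {2, 7, 12, 17}
3 + H = {3, 8, 13, 18}
4 + H = {4, 9, 14, 19}

Cosets: 0+H={0,5,10,15}; 1+H={1,6,11,16}; 2+H={2,7,12,17}; 3+H={3,8,13,18}; 4+H={4,9,14,19}


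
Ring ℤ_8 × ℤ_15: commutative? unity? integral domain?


Direct product ring; commutative with unity (1,1); but (1,0)·(0,1) = (0,0) gives zero divisors, so not an integral domain
Commutative: Yes
Integral domain: No
Has unity: Yes

ℤ_8 × ℤ_15: Commutative=Yes, Unity=Yes


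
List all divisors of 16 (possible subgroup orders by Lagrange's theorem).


Lagrange's theorem: |H| divides |G|
|G| = 16
Divisors of 16: 1, 2, 4, 8, 16

Possible subgroup orders: {1, 2, 4, 8, 16}


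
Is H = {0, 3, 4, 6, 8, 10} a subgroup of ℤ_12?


Subgroup test for H = {0, 3, 4, 6, 8, 10} in (ℤ_12, +):
(1) 0 ∈ H? Yes
(2) Closure: for all a,b ∈ H, (a+b) mod 12 ∈ H? No  [counterexample: 3 + 4 = 7 ∉ H]
(3) Inverses: for all a ∈ H, -a mod 12 ∈ H? No

No, H is not a subgroup of ℤ_12


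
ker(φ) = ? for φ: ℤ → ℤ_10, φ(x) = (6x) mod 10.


Kernel = preimage of identity
ker(φ) = {x ∈ ℤ : 6x ≡ 0 (mod 10)}. gcd(6,10) = 2, so 6x ≡ 0 (mod 10) ⟺ x ≡ 0 (mod 10/2 = 5). Hence ker(φ) = 5ℤ

ker(φ) = 5ℤ


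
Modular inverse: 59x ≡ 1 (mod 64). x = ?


Use the extended Euclidean algorithm to write 1 = 59·s + 64·t; then s mod 64 is the inverse.
Euclidean algorithm:
  59 = 0·64 + 59
  64 = 1·59 + 5
  59 = 11·5 + 4
  5 = 1·4 + 1
  4 = 4·1 + 0
gcd(59,64) = 1
Back-substitution gives: 59·(-13) + 64·(12) = 1
So 59⁻¹ ≡ -13 ≡ 51 (mod 64)
Check: 59 × 51 = 3009 ≡ 1 (mod 64) ✓

59⁻¹ ≡ 51 (mod 64)


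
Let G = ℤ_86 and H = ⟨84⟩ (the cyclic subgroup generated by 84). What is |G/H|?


|⟨84⟩| = n / gcd(84, 86) = 86 / 2 = 43
H is normal (ℤ_86 is abelian).
|G/H| = |G| / |H| = 86 / 43 = 2

|G/H| = 2


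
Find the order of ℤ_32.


ℤ_n has n elements.

|ℤ_32| = 32


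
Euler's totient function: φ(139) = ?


Factor n: 139 = 139
φ(n) = n · ∏(1 - 1/p) over distinct primes p | n
φ(139) = 139 · (1 - 1/139) = 138

φ(139) = 138


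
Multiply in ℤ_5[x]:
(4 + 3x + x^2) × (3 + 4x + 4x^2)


Expand and collect like terms; reduce coefficients mod 5:
x^0: 4·3 = 12 ≡ 2 (mod 5)
x^1: 4·4 + 3·3 = 25 ≡ 0 (mod 5)
x^2: 4·4 + 3·4 + 1·3 = 31 ≡ 1 (mod 5)
x^3: 3·4 + 1·4 = 16 ≡ 1 (mod 5)
x^4: 1·4 = 4 ≡ 4 (mod 5)
Result: 2 + x^2 + x^3 + 4x^4

f · g = 2 + x^2 + x^3 + 4x^4


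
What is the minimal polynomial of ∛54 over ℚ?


∛54 satisfies x³ - 54 = 0, irreducible over ℚ (no rational root; 54 is not a perfect cube)

Minimal polynomial: x³ - 54


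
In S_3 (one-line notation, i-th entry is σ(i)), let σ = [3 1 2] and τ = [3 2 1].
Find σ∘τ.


σ∘τ: apply τ first, then σ
1 →τ 3 →σ 2
2 →τ 2 →σ 1
3 →τ 1 →σ 3

σ∘τ = [2 1 3]


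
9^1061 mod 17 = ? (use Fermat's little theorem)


Fermat's little theorem: if p is prime and gcd(a,p)=1, then a^(p-1) ≡ 1 (mod p)
p = 17 is prime, gcd(9,17) = 1
Reduce exponent: 1061 mod 16 = 5
So 9^1061 ≡ 9^5 (mod 17)
9^5 mod 17 = 8

9^1061 ≡ 8 (mod 17)


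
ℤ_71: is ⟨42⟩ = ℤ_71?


g generates ℤ_n iff gcd(g, n) = 1
gcd(42, 71) = 1
Since gcd = 1, 42 is a generator.

Yes, 42 generates ℤ_71


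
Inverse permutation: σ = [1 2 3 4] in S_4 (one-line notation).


To find σ⁻¹, swap domain and range:
σ(1) = 1 → σ⁻¹(1) = 1
σ(2) = 2 → σ⁻¹(2) = 2
σ(3) = 3 → σ⁻¹(3) = 3
σ(4) = 4 → σ⁻¹(4) = 4

σ⁻¹ = [1 2 3 4]


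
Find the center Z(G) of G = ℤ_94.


Z(G) = {g ∈ G | gx = xg for all x ∈ G}
ℤ_94 is abelian, so Z(G) = G

Z(ℤ_94) = ℤ_94


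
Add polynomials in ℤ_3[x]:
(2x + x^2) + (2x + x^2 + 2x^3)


Add coefficients mod 3:
x^0: 0 + 0 = 0 (mod 3)
x^1: 2 + 2 = 1 (mod 3)
x^2: 1 + 1 = 2 (mod 3)
x^3: 0 + 2 = 2 (mod 3)
Result: x + 2x^2 + 2x^3

f + g = x + 2x^2 + 2x^3


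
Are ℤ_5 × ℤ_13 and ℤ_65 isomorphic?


Comparing ℤ_5 × ℤ_13 and ℤ_65:
gcd(5,13) = 1, so ℤ_5 × ℤ_13 ≅ ℤ_65 (CRT)

Yes, ℤ_5 × ℤ_13 ≅ ℤ_65


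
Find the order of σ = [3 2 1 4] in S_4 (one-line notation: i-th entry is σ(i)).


Cycle decomposition: (1 3)
Cycle lengths: 2
Order = lcm(2) = 2

ord(σ) = 2


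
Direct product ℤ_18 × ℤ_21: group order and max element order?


|ℤ_18 × ℤ_21| = 18 × 21 = 378
Max element order = lcm(18,21) = 126
Cyclic? No (gcd=3)

|ℤ_18×ℤ_21| = 378, max element order = 126


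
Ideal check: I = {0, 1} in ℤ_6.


Check ideal conditions for I = {0, 1} in ℤ_6:
(1) I is an additive subgroup? No
(2) For r ∈ ℤ_6 and a ∈ I: r·a ∈ I? No  [counterexample: r=2, a=1, r·a mod 6 = 2 ∉ I]

No, I is not an ideal of ℤ_6


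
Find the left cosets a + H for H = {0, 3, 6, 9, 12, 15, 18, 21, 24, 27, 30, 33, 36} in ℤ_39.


H = {0, 3, 6, 9, 12, 15, 18, 21, 24, 27, 30, 33, 36}, |H| = 13
Number of cosets = |G|/|H| = 39/13 = 3
0 + H = {0, 3, 6, 9, 12, 15, 18, 21, 24, 27, 30, 33, 36}
1 + H = {1, 4, 7, 10, 13, 16, 19, 22, 25, 28, 31, 34, 37}
2 + H = {2, 5, 8, 11, 14, 17, 20, 23, 26, 29, 32, 35, 38}

Cosets: 0+H={0,3,6,9,12,15,18,21,24,27,30,33,36}; 1+H={1,4,7,10,13,16,19,22,25,28,31,34,37}; 2+H={2,5,8,11,14,17,20,23,26,29,32,35,38}


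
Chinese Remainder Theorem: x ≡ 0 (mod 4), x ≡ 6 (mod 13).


m₁ = 4, m₂ = 13, gcd = 1, so CRT applies. M = m₁·m₂ = 52
Let M₁ = M/m₁ = 13, M₂ = M/m₂ = 4
Find y₁ ≡ M₁⁻¹ (mod m₁): 13⁻¹ ≡ 1 (mod 4)
Find y₂ ≡ M₂⁻¹ (mod m₂): 4⁻¹ ≡ 10 (mod 13)
x = a₁·M₁·y₁ + a₂·M₂·y₂ = 0·13·1 + 6·4·10 = 240
Reduce mod 52: x ≡ 32
Check: 32 mod 4 = 0 ✓, 32 mod 13 = 6 ✓

x ≡ 32 (mod 52)


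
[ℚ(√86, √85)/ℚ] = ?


[ℚ(√86,√85):ℚ] = [ℚ(√86,√85):ℚ(√86)]·[ℚ(√86):ℚ] = 2·2 = 4

[ℚ(√86, √85)/ℚ] = 4


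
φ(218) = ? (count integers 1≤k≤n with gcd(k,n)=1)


Factor n: 218 = 2 × 109
φ(n) = n · ∏(1 - 1/p) over distinct primes p | n
φ(218) = 218 · (1 - 1/2) · (1 - 1/109) = 108

φ(218) = 108


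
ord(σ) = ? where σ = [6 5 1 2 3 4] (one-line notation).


Cycle decomposition: (1 6 4 2 5 3)
Cycle lengths: 6
Order = lcm(6) = 6

ord(σ) = 6


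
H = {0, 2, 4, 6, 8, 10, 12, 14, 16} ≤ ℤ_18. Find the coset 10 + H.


10 + H = {10 + h (mod 18) : h ∈ H}
10+0=10, 10+2=12, 10+4=14, 10+6=16, 10+8=0, 10+10=2, 10+12=4, 10+14=6, 10+16=8
10 + H = {0, 2, 4, 6, 8, 10, 12, 14, 16} = 0 + H

10 + H = {0, 2, 4, 6, 8, 10, 12, 14, 16}


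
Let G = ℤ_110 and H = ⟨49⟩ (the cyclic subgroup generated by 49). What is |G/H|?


|⟨49⟩| = n / gcd(49, 110) = 110 / 1 = 110
H is normal (ℤ_110 is abelian).
|G/H| = |G| / |H| = 110 / 110 = 1

|G/H| = 1


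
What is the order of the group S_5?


|S_n| = n! (number of permutations of n symbols)
|S_5| = 5! = 120

|S_5| = 120


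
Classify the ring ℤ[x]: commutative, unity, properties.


Polynomial ring over ℤ (an integral domain) is a commutative integral domain with unity 1
Commutative: Yes
Integral domain: Yes
Has unity: Yes

ℤ[x]: Commutative=Yes, Unity=Yes


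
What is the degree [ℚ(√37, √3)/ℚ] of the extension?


[ℚ(√37,√3):ℚ] = [ℚ(√37,√3):ℚ(√37)]·[ℚ(√37):ℚ] = 2·2 = 4

[ℚ(√37, √3)/ℚ] = 4


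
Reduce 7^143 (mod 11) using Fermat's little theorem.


Fermat's little theorem: if p is prime and gcd(a,p)=1, then a^(p-1) ≡ 1 (mod p)
p = 11 is prime, gcd(7,11) = 1
Reduce exponent: 143 mod 10 = 3
So 7^143 ≡ 7^3 (mod 11)
7^3 mod 11 = 2

7^143 ≡ 2 (mod 11)


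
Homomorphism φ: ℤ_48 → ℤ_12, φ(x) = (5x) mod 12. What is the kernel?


Kernel = preimage of identity
ker(φ) = {x ∈ ℤ_48 : 5x ≡ 0 (mod 12)}. Since 12 | 48, φ is well-defined. The kernel is the cyclic subgroup ⟨12⟩ of ℤ_48 (order 4), i.e. {0, 12, 24, 36}

ker(φ) = {0, 12, 24, 36}


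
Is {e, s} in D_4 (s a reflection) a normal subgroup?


H = {e, s} in D_4 (s a reflection)
r·s·r⁻¹ = sr⁻² ≠ s for n ≥ 3, so {e, s} is not closed under conjugation

No, not a normal subgroup


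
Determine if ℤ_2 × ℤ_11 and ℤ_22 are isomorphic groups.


Comparing ℤ_2 × ℤ_11 and ℤ_22:
gcd(2,11) = 1, so ℤ_2 × ℤ_11 ≅ ℤ_22 (CRT)

Yes, ℤ_2 × ℤ_11 ≅ ℤ_22


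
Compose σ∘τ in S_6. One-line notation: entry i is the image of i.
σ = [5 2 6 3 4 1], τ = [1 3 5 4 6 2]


σ∘τ: apply τ first, then σ
1 →τ 1 →σ 5
2 →τ 3 →σ 6
3 →τ 5 →σ 4
4 →τ 4 →σ 3
5 →τ 6 →σ 1
6 →τ 2 →σ 2

σ∘τ = [5 6 4 3 1 2]


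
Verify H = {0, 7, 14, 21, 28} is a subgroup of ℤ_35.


Subgroup test for H = {0, 7, 14, 21, 28} in (ℤ_35, +):
(1) 0 ∈ H? Yes
(2) Closure: for all a,b ∈ H, (a+b) mod 35 ∈ H? Yes
(3) Inverses: for all a ∈ H, -a mod 35 ∈ H? Yes

Yes, H is a subgroup of ℤ_35


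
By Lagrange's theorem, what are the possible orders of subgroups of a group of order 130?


Lagrange's theorem: |H| divides |G|
|G| = 130
Divisors of 130: 1, 2, 5, 10, 13, 26, 65, 130

Possible subgroup orders: {1, 2, 5, 10, 13, 26, 65, 130}


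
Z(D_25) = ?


Z(G) = {g ∈ G | gx = xg for all x ∈ G}
For odd n, Z(D_n) = {e}: no nontrivial rotation commutes with all reflections

Z(D_25) = {e}


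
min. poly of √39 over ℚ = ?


√39 satisfies x² - 39 = 0, irreducible over ℚ since 39 is squarefree

Minimal polynomial: x² - 39


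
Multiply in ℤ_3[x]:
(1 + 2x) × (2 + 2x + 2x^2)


Expand and collect like terms; reduce coefficients mod 3:
x^0: 1·2 = 2 ≡ 2 (mod 3)
x^1: 1·2 + 2·2 = 6 ≡ 0 (mod 3)
x^2: 1·2 + 2·2 = 6 ≡ 0 (mod 3)
x^3: 2·2 = 4 ≡ 1 (mod 3)
Result: 2 + x^3

f · g = 2 + x^3


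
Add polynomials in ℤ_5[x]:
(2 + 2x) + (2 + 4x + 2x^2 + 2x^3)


Add coefficients mod 5:
x^0: 2 + 2 = 4 (mod 5)
x^1: 2 + 4 = 1 (mod 5)
x^2: 0 + 2 = 2 (mod 5)
x^3: 0 + 2 = 2 (mod 5)
Result: 4 + x + 2x^2 + 2x^3

f + g = 4 + x + 2x^2 + 2x^3


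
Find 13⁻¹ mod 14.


Use the extended Euclidean algorithm to write 1 = 13·s + 14·t; then s mod 14 is the inverse.
Euclidean algorithm:
  13 = 0·14 + 13
  14 = 1·13 + 1
  13 = 13·1 + 0
gcd(13,14) = 1
Back-substitution gives: 13·(-1) + 14·(1) = 1
So 13⁻¹ ≡ -1 ≡ 13 (mod 14)
Check: 13 × 13 = 169 ≡ 1 (mod 14) ✓

13⁻¹ ≡ 13 (mod 14)


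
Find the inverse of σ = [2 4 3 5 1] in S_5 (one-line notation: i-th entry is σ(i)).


To find σ⁻¹, swap domain and range:
σ(1) = 2 → σ⁻¹(2) = 1
σ(2) = 4 → σ⁻¹(4) = 2
σ(3) = 3 → σ⁻¹(3) = 3
σ(4) = 5 → σ⁻¹(5) = 4
σ(5) = 1 → σ⁻¹(1) = 5

σ⁻¹ = [5 1 3 2 4]


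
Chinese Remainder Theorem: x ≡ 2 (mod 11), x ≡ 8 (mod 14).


m₁ = 11, m₂ = 14, gcd = 1, so CRT applies. M = m₁·m₂ = 154
Let M₁ = M/m₁ = 14, M₂ = M/m₂ = 11
Find y₁ ≡ M₁⁻¹ (mod m₁): 14⁻¹ ≡ 4 (mod 11)
Find y₂ ≡ M₂⁻¹ (mod m₂): 11⁻¹ ≡ 9 (mod 14)
x = a₁·M₁·y₁ + a₂·M₂·y₂ = 2·14·4 + 8·11·9 = 904
Reduce mod 154: x ≡ 134
Check: 134 mod 11 = 2 ✓, 134 mod 14 = 8 ✓

x ≡ 134 (mod 154)
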